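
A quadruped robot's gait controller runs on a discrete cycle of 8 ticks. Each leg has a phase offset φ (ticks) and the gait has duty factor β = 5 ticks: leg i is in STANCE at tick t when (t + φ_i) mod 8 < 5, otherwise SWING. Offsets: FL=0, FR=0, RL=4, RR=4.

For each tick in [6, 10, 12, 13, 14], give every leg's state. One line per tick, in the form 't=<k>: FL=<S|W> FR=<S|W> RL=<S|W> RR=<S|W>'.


t=6: phase=(6,6,2,2) vs β=5 → FL=W FR=W RL=S RR=S
t=10: phase=(2,2,6,6) vs β=5 → FL=S FR=S RL=W RR=W
t=12: phase=(4,4,0,0) vs β=5 → FL=S FR=S RL=S RR=S
t=13: phase=(5,5,1,1) vs β=5 → FL=W FR=W RL=S RR=S
t=14: phase=(6,6,2,2) vs β=5 → FL=W FR=W RL=S RR=S

t=6: FL=W FR=W RL=S RR=S
t=10: FL=S FR=S RL=W RR=W
t=12: FL=S FR=S RL=S RR=S
t=13: FL=W FR=W RL=S RR=S
t=14: FL=W FR=W RL=S RR=S


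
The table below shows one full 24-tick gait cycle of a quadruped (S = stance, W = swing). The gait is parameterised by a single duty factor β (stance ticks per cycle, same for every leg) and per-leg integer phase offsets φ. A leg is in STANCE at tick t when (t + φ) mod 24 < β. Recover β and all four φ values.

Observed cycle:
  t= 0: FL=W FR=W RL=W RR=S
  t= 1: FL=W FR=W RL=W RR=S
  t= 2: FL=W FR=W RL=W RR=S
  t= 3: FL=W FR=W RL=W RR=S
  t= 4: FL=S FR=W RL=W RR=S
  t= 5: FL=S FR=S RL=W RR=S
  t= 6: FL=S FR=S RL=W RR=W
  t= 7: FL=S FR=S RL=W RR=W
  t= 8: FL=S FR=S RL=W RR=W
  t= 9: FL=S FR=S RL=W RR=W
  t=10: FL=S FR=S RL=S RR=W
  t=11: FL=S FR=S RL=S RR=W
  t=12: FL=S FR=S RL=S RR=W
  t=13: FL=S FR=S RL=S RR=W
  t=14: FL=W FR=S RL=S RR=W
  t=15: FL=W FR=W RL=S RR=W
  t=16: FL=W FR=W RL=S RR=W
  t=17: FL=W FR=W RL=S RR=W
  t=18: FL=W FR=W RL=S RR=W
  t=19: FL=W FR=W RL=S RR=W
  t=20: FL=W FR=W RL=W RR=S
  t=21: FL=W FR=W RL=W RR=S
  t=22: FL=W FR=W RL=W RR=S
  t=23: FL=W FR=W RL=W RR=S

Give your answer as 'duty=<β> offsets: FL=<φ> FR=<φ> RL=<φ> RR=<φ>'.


duty β = stance ticks per leg = 10
FL: stance ticks = 10; W→S at t=4 → φ=20
FR: stance ticks = 10; W→S at t=5 → φ=19
RL: stance ticks = 10; W→S at t=10 → φ=14
RR: stance ticks = 10; W→S at t=20 → φ=4

duty=10 offsets: FL=20 FR=19 RL=14 RR=4


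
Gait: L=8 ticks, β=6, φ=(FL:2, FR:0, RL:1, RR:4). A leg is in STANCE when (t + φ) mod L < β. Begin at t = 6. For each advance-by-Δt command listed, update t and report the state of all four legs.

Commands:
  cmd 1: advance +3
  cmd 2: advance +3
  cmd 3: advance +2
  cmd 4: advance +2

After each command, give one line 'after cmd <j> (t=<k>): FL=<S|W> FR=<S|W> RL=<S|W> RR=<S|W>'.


start t=6: FL=S FR=W RL=W RR=S
cmd 1: advance +3 → t=9, phase=(3,1,2,5) → FL=S FR=S RL=S RR=S
cmd 2: advance +3 → t=12, phase=(6,4,5,0) → FL=W FR=S RL=S RR=S
cmd 3: advance +2 → t=14, phase=(0,6,7,2) → FL=S FR=W RL=W RR=S
cmd 4: advance +2 → t=16, phase=(2,0,1,4) → FL=S FR=S RL=S RR=S

after cmd 1 (t=9): FL=S FR=S RL=S RR=S
after cmd 2 (t=12): FL=W FR=S RL=S RR=S
after cmd 3 (t=14): FL=S FR=W RL=W RR=S
after cmd 4 (t=16): FL=S FR=S RL=S RR=S


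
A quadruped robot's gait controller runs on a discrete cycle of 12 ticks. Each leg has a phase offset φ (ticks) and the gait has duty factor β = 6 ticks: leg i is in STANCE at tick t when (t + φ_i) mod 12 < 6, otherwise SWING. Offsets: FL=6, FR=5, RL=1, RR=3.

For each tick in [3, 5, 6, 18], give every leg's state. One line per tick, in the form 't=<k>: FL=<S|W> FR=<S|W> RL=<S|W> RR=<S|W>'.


t=3: phase=(9,8,4,6) vs β=6 → FL=W FR=W RL=S RR=W
t=5: phase=(11,10,6,8) vs β=6 → FL=W FR=W RL=W RR=W
t=6: phase=(0,11,7,9) vs β=6 → FL=S FR=W RL=W RR=W
t=18: phase=(0,11,7,9) vs β=6 → FL=S FR=W RL=W RR=W

t=3: FL=W FR=W RL=S RR=W
t=5: FL=W FR=W RL=W RR=W
t=6: FL=S FR=W RL=W RR=W
t=18: FL=S FR=W RL=W RR=W


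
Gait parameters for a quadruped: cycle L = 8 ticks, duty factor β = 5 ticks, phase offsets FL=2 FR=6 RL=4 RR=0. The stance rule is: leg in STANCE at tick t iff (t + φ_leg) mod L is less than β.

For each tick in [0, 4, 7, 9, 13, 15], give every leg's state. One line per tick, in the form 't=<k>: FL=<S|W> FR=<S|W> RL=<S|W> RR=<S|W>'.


t=0: FL=S FR=W RL=S RR=S
t=4: FL=W FR=S RL=S RR=S
t=7: FL=S FR=W RL=S RR=W
t=9: FL=S FR=W RL=W RR=S
t=13: FL=W FR=S RL=S RR=W
t=15: FL=S FR=W RL=S RR=W

t=0: phase=(2,6,4,0) vs β=5 → FL=S FR=W RL=S RR=S
t=4: phase=(6,2,0,4) vs β=5 → FL=W FR=S RL=S RR=S
t=7: phase=(1,5,3,7) vs β=5 → FL=S FR=W RL=S RR=W
t=9: phase=(3,7,5,1) vs β=5 → FL=S FR=W RL=W RR=S
t=13: phase=(7,3,1,5) vs β=5 → FL=W FR=S RL=S RR=W
t=15: phase=(1,5,3,7) vs β=5 → FL=S FR=W RL=S RR=W


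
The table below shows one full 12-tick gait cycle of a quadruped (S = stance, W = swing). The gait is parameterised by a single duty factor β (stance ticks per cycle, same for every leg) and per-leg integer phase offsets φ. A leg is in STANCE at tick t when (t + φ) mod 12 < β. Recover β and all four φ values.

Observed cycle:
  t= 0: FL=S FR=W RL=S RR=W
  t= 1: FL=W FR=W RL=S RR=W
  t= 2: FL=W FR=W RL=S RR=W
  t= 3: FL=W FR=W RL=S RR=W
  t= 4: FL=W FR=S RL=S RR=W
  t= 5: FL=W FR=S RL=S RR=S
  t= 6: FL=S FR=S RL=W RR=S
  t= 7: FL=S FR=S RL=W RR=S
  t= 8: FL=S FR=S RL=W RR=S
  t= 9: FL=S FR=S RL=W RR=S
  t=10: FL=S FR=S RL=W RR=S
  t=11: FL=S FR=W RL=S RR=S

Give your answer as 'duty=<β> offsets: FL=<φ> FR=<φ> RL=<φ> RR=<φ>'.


duty β = stance ticks per leg = 7
FL: stance ticks = 7; W→S at t=6 → φ=6
FR: stance ticks = 7; W→S at t=4 → φ=8
RL: stance ticks = 7; W→S at t=11 → φ=1
RR: stance ticks = 7; W→S at t=5 → φ=7

duty=7 offsets: FL=6 FR=8 RL=1 RR=7


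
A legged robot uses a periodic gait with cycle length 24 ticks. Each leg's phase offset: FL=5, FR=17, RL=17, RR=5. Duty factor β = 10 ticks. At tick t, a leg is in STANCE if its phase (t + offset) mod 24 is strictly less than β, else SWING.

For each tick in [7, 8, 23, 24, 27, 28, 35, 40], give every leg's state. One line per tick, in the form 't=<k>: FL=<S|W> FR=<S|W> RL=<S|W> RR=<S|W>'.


t=7: FL=W FR=S RL=S RR=W
t=8: FL=W FR=S RL=S RR=W
t=23: FL=S FR=W RL=W RR=S
t=24: FL=S FR=W RL=W RR=S
t=27: FL=S FR=W RL=W RR=S
t=28: FL=S FR=W RL=W RR=S
t=35: FL=W FR=S RL=S RR=W
t=40: FL=W FR=S RL=S RR=W

t=7: phase=(12,0,0,12) vs β=10 → FL=W FR=S RL=S RR=W
t=8: phase=(13,1,1,13) vs β=10 → FL=W FR=S RL=S RR=W
t=23: phase=(4,16,16,4) vs β=10 → FL=S FR=W RL=W RR=S
t=24: phase=(5,17,17,5) vs β=10 → FL=S FR=W RL=W RR=S
t=27: phase=(8,20,20,8) vs β=10 → FL=S FR=W RL=W RR=S
t=28: phase=(9,21,21,9) vs β=10 → FL=S FR=W RL=W RR=S
t=35: phase=(16,4,4,16) vs β=10 → FL=W FR=S RL=S RR=W
t=40: phase=(21,9,9,21) vs β=10 → FL=W FR=S RL=S RR=W


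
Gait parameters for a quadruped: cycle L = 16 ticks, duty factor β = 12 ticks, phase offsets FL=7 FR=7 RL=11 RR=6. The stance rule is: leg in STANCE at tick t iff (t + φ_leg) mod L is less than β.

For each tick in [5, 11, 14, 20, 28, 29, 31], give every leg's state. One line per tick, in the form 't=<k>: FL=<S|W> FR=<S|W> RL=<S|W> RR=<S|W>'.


t=5: phase=(12,12,0,11) vs β=12 → FL=W FR=W RL=S RR=S
t=11: phase=(2,2,6,1) vs β=12 → FL=S FR=S RL=S RR=S
t=14: phase=(5,5,9,4) vs β=12 → FL=S FR=S RL=S RR=S
t=20: phase=(11,11,15,10) vs β=12 → FL=S FR=S RL=W RR=S
t=28: phase=(3,3,7,2) vs β=12 → FL=S FR=S RL=S RR=S
t=29: phase=(4,4,8,3) vs β=12 → FL=S FR=S RL=S RR=S
t=31: phase=(6,6,10,5) vs β=12 → FL=S FR=S RL=S RR=S

t=5: FL=W FR=W RL=S RR=S
t=11: FL=S FR=S RL=S RR=S
t=14: FL=S FR=S RL=S RR=S
t=20: FL=S FR=S RL=W RR=S
t=28: FL=S FR=S RL=S RR=S
t=29: FL=S FR=S RL=S RR=S
t=31: FL=S FR=S RL=S RR=S


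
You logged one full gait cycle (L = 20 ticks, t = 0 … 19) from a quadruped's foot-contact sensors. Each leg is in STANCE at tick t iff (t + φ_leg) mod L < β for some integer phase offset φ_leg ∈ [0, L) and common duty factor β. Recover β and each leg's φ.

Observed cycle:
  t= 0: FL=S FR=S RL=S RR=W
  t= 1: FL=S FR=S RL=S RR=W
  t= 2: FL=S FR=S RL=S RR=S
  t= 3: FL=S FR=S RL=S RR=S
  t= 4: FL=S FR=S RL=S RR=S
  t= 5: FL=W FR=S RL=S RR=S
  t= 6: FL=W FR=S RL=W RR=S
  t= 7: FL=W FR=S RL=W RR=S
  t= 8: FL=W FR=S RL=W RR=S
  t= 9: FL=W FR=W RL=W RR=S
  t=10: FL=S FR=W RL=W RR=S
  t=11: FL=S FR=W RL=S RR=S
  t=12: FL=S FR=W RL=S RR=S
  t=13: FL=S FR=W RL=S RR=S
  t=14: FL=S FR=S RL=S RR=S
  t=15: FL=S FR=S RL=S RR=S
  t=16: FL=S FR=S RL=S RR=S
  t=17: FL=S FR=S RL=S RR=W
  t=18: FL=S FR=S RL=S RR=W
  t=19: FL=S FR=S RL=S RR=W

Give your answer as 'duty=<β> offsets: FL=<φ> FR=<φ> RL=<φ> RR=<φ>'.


duty β = stance ticks per leg = 15
FL: stance ticks = 15; W→S at t=10 → φ=10
FR: stance ticks = 15; W→S at t=14 → φ=6
RL: stance ticks = 15; W→S at t=11 → φ=9
RR: stance ticks = 15; W→S at t=2 → φ=18

duty=15 offsets: FL=10 FR=6 RL=9 RR=18


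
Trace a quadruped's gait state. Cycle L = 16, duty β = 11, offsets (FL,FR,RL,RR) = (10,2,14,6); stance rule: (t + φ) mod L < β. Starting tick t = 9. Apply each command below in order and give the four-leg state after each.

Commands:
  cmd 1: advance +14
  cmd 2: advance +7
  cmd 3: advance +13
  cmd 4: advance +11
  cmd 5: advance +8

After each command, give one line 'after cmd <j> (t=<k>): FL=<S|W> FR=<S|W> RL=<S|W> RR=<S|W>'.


start t=9: FL=S FR=W RL=S RR=W
cmd 1: advance +14 → t=23, phase=(1,9,5,13) → FL=S FR=S RL=S RR=W
cmd 2: advance +7 → t=30, phase=(8,0,12,4) → FL=S FR=S RL=W RR=S
cmd 3: advance +13 → t=43, phase=(5,13,9,1) → FL=S FR=W RL=S RR=S
cmd 4: advance +11 → t=54, phase=(0,8,4,12) → FL=S FR=S RL=S RR=W
cmd 5: advance +8 → t=62, phase=(8,0,12,4) → FL=S FR=S RL=W RR=S

after cmd 1 (t=23): FL=S FR=S RL=S RR=W
after cmd 2 (t=30): FL=S FR=S RL=W RR=S
after cmd 3 (t=43): FL=S FR=W RL=S RR=S
after cmd 4 (t=54): FL=S FR=S RL=S RR=W
after cmd 5 (t=62): FL=S FR=S RL=W RR=S


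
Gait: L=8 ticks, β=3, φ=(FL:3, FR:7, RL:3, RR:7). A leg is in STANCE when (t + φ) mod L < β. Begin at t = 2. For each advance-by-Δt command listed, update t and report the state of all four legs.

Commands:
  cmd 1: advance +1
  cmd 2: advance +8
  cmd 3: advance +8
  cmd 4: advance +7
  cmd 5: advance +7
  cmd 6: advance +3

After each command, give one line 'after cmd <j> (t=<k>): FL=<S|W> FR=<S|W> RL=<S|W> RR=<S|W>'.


after cmd 1 (t=3): FL=W FR=S RL=W RR=S
after cmd 2 (t=11): FL=W FR=S RL=W RR=S
after cmd 3 (t=19): FL=W FR=S RL=W RR=S
after cmd 4 (t=26): FL=W FR=S RL=W RR=S
after cmd 5 (t=33): FL=W FR=S RL=W RR=S
after cmd 6 (t=36): FL=W FR=W RL=W RR=W

start t=2: FL=W FR=S RL=W RR=S
cmd 1: advance +1 → t=3, phase=(6,2,6,2) → FL=W FR=S RL=W RR=S
cmd 2: advance +8 → t=11, phase=(6,2,6,2) → FL=W FR=S RL=W RR=S
cmd 3: advance +8 → t=19, phase=(6,2,6,2) → FL=W FR=S RL=W RR=S
cmd 4: advance +7 → t=26, phase=(5,1,5,1) → FL=W FR=S RL=W RR=S
cmd 5: advance +7 → t=33, phase=(4,0,4,0) → FL=W FR=S RL=W RR=S
cmd 6: advance +3 → t=36, phase=(7,3,7,3) → FL=W FR=W RL=W RR=W


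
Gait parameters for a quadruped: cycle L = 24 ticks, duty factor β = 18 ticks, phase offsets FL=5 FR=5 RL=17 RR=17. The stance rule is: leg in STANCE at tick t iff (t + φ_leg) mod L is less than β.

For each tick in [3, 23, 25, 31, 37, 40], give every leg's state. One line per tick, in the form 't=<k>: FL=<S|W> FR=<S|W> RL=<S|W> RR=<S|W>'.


t=3: FL=S FR=S RL=W RR=W
t=23: FL=S FR=S RL=S RR=S
t=25: FL=S FR=S RL=W RR=W
t=31: FL=S FR=S RL=S RR=S
t=37: FL=W FR=W RL=S RR=S
t=40: FL=W FR=W RL=S RR=S

t=3: phase=(8,8,20,20) vs β=18 → FL=S FR=S RL=W RR=W
t=23: phase=(4,4,16,16) vs β=18 → FL=S FR=S RL=S RR=S
t=25: phase=(6,6,18,18) vs β=18 → FL=S FR=S RL=W RR=W
t=31: phase=(12,12,0,0) vs β=18 → FL=S FR=S RL=S RR=S
t=37: phase=(18,18,6,6) vs β=18 → FL=W FR=W RL=S RR=S
t=40: phase=(21,21,9,9) vs β=18 → FL=W FR=W RL=S RR=S


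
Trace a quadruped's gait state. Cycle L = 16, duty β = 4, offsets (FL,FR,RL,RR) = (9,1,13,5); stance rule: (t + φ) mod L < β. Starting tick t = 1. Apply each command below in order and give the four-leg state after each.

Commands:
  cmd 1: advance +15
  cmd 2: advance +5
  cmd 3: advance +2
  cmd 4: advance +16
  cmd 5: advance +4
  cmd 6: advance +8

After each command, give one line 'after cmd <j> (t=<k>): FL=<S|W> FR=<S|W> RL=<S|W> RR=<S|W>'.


start t=1: FL=W FR=S RL=W RR=W
cmd 1: advance +15 → t=16, phase=(9,1,13,5) → FL=W FR=S RL=W RR=W
cmd 2: advance +5 → t=21, phase=(14,6,2,10) → FL=W FR=W RL=S RR=W
cmd 3: advance +2 → t=23, phase=(0,8,4,12) → FL=S FR=W RL=W RR=W
cmd 4: advance +16 → t=39, phase=(0,8,4,12) → FL=S FR=W RL=W RR=W
cmd 5: advance +4 → t=43, phase=(4,12,8,0) → FL=W FR=W RL=W RR=S
cmd 6: advance +8 → t=51, phase=(12,4,0,8) → FL=W FR=W RL=S RR=W

after cmd 1 (t=16): FL=W FR=S RL=W RR=W
after cmd 2 (t=21): FL=W FR=W RL=S RR=W
after cmd 3 (t=23): FL=S FR=W RL=W RR=W
after cmd 4 (t=39): FL=S FR=W RL=W RR=W
after cmd 5 (t=43): FL=W FR=W RL=W RR=S
after cmd 6 (t=51): FL=W FR=W RL=S RR=W


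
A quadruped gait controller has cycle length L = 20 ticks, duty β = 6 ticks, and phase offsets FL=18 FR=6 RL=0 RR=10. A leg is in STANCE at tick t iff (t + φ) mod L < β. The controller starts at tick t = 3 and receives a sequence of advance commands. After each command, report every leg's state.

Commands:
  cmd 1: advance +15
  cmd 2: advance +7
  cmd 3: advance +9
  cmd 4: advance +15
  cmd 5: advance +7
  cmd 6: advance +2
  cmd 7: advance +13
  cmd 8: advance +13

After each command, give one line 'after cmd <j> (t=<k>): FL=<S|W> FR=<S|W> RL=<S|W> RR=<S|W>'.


start t=3: FL=S FR=W RL=S RR=W
cmd 1: advance +15 → t=18, phase=(16,4,18,8) → FL=W FR=S RL=W RR=W
cmd 2: advance +7 → t=25, phase=(3,11,5,15) → FL=S FR=W RL=S RR=W
cmd 3: advance +9 → t=34, phase=(12,0,14,4) → FL=W FR=S RL=W RR=S
cmd 4: advance +15 → t=49, phase=(7,15,9,19) → FL=W FR=W RL=W RR=W
cmd 5: advance +7 → t=56, phase=(14,2,16,6) → FL=W FR=S RL=W RR=W
cmd 6: advance +2 → t=58, phase=(16,4,18,8) → FL=W FR=S RL=W RR=W
cmd 7: advance +13 → t=71, phase=(9,17,11,1) → FL=W FR=W RL=W RR=S
cmd 8: advance +13 → t=84, phase=(2,10,4,14) → FL=S FR=W RL=S RR=W

after cmd 1 (t=18): FL=W FR=S RL=W RR=W
after cmd 2 (t=25): FL=S FR=W RL=S RR=W
after cmd 3 (t=34): FL=W FR=S RL=W RR=S
after cmd 4 (t=49): FL=W FR=W RL=W RR=W
after cmd 5 (t=56): FL=W FR=S RL=W RR=W
after cmd 6 (t=58): FL=W FR=S RL=W RR=W
after cmd 7 (t=71): FL=W FR=W RL=W RR=S
after cmd 8 (t=84): FL=S FR=W RL=S RR=W


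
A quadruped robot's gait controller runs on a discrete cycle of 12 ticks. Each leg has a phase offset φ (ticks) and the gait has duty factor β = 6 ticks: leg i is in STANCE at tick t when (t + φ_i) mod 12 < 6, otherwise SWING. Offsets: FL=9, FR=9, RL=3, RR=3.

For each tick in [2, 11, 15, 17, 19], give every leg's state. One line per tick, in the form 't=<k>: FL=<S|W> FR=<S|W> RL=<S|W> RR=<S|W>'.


t=2: phase=(11,11,5,5) vs β=6 → FL=W FR=W RL=S RR=S
t=11: phase=(8,8,2,2) vs β=6 → FL=W FR=W RL=S RR=S
t=15: phase=(0,0,6,6) vs β=6 → FL=S FR=S RL=W RR=W
t=17: phase=(2,2,8,8) vs β=6 → FL=S FR=S RL=W RR=W
t=19: phase=(4,4,10,10) vs β=6 → FL=S FR=S RL=W RR=W

t=2: FL=W FR=W RL=S RR=S
t=11: FL=W FR=W RL=S RR=S
t=15: FL=S FR=S RL=W RR=W
t=17: FL=S FR=S RL=W RR=W
t=19: FL=S FR=S RL=W RR=W


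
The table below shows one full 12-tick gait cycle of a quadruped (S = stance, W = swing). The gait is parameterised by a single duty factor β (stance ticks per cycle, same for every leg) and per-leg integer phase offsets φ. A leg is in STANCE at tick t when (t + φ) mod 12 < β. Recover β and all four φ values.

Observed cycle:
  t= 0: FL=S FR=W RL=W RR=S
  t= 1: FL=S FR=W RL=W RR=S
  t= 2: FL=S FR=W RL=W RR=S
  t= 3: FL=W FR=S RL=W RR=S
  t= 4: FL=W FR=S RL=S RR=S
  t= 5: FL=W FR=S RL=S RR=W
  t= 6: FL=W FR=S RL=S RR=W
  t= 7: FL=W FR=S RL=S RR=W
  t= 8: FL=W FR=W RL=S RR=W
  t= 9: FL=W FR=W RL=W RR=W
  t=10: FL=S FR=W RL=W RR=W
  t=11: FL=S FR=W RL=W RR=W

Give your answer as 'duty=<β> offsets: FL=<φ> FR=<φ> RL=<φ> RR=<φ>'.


duty=5 offsets: FL=2 FR=9 RL=8 RR=0

duty β = stance ticks per leg = 5
FL: stance ticks = 5; W→S at t=10 → φ=2
FR: stance ticks = 5; W→S at t=3 → φ=9
RL: stance ticks = 5; W→S at t=4 → φ=8
RR: stance ticks = 5; W→S at t=0 → φ=0


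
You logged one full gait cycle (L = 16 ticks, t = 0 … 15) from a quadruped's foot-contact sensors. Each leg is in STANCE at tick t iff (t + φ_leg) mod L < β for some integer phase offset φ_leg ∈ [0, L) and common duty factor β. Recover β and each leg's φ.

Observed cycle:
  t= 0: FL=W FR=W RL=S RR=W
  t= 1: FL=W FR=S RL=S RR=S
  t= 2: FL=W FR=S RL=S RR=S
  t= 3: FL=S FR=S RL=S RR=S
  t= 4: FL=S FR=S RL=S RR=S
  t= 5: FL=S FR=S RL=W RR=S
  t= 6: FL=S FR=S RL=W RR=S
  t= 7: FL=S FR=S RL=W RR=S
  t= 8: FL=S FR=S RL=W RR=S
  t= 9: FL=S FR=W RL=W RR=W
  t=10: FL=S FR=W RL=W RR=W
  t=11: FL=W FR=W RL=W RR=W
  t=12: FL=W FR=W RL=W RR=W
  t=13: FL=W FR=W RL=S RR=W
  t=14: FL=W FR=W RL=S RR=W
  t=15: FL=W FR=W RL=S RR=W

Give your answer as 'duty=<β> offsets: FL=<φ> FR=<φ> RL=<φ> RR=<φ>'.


duty β = stance ticks per leg = 8
FL: stance ticks = 8; W→S at t=3 → φ=13
FR: stance ticks = 8; W→S at t=1 → φ=15
RL: stance ticks = 8; W→S at t=13 → φ=3
RR: stance ticks = 8; W→S at t=1 → φ=15

duty=8 offsets: FL=13 FR=15 RL=3 RR=15


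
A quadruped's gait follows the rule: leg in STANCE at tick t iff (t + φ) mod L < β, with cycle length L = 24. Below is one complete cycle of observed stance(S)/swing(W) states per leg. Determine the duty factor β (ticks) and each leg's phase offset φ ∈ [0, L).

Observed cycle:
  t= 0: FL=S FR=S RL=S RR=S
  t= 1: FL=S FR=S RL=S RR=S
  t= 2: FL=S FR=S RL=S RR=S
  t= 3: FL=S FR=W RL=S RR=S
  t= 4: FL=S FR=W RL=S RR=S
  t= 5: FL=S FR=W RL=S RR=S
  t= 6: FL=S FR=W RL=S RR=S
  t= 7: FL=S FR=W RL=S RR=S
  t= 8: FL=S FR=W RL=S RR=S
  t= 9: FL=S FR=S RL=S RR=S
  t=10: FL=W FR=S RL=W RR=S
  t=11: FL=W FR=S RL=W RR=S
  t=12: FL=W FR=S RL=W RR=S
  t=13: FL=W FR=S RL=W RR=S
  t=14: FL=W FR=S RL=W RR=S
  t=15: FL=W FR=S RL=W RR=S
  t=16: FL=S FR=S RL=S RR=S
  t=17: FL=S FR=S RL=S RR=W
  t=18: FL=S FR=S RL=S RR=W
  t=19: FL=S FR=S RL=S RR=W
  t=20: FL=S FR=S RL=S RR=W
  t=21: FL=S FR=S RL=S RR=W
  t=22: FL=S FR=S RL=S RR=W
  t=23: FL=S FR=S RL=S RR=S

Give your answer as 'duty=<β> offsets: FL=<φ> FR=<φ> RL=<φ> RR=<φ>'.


duty β = stance ticks per leg = 18
FL: stance ticks = 18; W→S at t=16 → φ=8
FR: stance ticks = 18; W→S at t=9 → φ=15
RL: stance ticks = 18; W→S at t=16 → φ=8
RR: stance ticks = 18; W→S at t=23 → φ=1

duty=18 offsets: FL=8 FR=15 RL=8 RR=1


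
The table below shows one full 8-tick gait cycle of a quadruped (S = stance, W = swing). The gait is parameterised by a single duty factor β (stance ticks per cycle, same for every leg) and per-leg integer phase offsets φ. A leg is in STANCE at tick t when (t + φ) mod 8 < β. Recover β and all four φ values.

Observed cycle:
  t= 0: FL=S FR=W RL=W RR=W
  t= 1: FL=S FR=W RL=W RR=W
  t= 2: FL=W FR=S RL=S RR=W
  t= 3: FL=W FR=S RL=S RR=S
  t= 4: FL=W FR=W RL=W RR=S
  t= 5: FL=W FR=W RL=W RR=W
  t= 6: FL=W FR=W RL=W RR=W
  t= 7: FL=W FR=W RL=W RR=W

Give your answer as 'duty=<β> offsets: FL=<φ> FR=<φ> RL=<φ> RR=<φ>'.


duty β = stance ticks per leg = 2
FL: stance ticks = 2; W→S at t=0 → φ=0
FR: stance ticks = 2; W→S at t=2 → φ=6
RL: stance ticks = 2; W→S at t=2 → φ=6
RR: stance ticks = 2; W→S at t=3 → φ=5

duty=2 offsets: FL=0 FR=6 RL=6 RR=5


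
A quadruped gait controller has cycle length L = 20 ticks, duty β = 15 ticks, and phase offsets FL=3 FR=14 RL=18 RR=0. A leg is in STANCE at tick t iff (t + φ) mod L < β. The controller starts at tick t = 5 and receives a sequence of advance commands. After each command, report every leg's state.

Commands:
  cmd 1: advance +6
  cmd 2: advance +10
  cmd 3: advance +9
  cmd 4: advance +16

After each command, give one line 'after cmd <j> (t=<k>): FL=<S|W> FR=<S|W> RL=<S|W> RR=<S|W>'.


after cmd 1 (t=11): FL=S FR=S RL=S RR=S
after cmd 2 (t=21): FL=S FR=W RL=W RR=S
after cmd 3 (t=30): FL=S FR=S RL=S RR=S
after cmd 4 (t=46): FL=S FR=S RL=S RR=S

start t=5: FL=S FR=W RL=S RR=S
cmd 1: advance +6 → t=11, phase=(14,5,9,11) → FL=S FR=S RL=S RR=S
cmd 2: advance +10 → t=21, phase=(4,15,19,1) → FL=S FR=W RL=W RR=S
cmd 3: advance +9 → t=30, phase=(13,4,8,10) → FL=S FR=S RL=S RR=S
cmd 4: advance +16 → t=46, phase=(9,0,4,6) → FL=S FR=S RL=S RR=S


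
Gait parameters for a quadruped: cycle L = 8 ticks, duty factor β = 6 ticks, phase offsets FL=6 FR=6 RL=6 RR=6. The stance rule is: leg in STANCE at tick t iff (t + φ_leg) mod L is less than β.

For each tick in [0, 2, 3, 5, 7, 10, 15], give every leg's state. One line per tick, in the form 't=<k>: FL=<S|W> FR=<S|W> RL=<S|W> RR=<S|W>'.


t=0: FL=W FR=W RL=W RR=W
t=2: FL=S FR=S RL=S RR=S
t=3: FL=S FR=S RL=S RR=S
t=5: FL=S FR=S RL=S RR=S
t=7: FL=S FR=S RL=S RR=S
t=10: FL=S FR=S RL=S RR=S
t=15: FL=S FR=S RL=S RR=S

t=0: phase=(6,6,6,6) vs β=6 → FL=W FR=W RL=W RR=W
t=2: phase=(0,0,0,0) vs β=6 → FL=S FR=S RL=S RR=S
t=3: phase=(1,1,1,1) vs β=6 → FL=S FR=S RL=S RR=S
t=5: phase=(3,3,3,3) vs β=6 → FL=S FR=S RL=S RR=S
t=7: phase=(5,5,5,5) vs β=6 → FL=S FR=S RL=S RR=S
t=10: phase=(0,0,0,0) vs β=6 → FL=S FR=S RL=S RR=S
t=15: phase=(5,5,5,5) vs β=6 → FL=S FR=S RL=S RR=S


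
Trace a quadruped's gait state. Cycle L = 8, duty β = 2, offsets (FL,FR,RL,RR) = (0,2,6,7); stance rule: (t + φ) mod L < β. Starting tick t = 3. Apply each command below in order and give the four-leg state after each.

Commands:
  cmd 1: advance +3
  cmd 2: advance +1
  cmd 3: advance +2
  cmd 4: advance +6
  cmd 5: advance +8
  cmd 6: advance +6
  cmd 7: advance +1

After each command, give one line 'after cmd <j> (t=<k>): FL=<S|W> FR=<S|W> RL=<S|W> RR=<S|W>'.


start t=3: FL=W FR=W RL=S RR=W
cmd 1: advance +3 → t=6, phase=(6,0,4,5) → FL=W FR=S RL=W RR=W
cmd 2: advance +1 → t=7, phase=(7,1,5,6) → FL=W FR=S RL=W RR=W
cmd 3: advance +2 → t=9, phase=(1,3,7,0) → FL=S FR=W RL=W RR=S
cmd 4: advance +6 → t=15, phase=(7,1,5,6) → FL=W FR=S RL=W RR=W
cmd 5: advance +8 → t=23, phase=(7,1,5,6) → FL=W FR=S RL=W RR=W
cmd 6: advance +6 → t=29, phase=(5,7,3,4) → FL=W FR=W RL=W RR=W
cmd 7: advance +1 → t=30, phase=(6,0,4,5) → FL=W FR=S RL=W RR=W

after cmd 1 (t=6): FL=W FR=S RL=W RR=W
after cmd 2 (t=7): FL=W FR=S RL=W RR=W
after cmd 3 (t=9): FL=S FR=W RL=W RR=S
after cmd 4 (t=15): FL=W FR=S RL=W RR=W
after cmd 5 (t=23): FL=W FR=S RL=W RR=W
after cmd 6 (t=29): FL=W FR=W RL=W RR=W
after cmd 7 (t=30): FL=W FR=S RL=W RR=W


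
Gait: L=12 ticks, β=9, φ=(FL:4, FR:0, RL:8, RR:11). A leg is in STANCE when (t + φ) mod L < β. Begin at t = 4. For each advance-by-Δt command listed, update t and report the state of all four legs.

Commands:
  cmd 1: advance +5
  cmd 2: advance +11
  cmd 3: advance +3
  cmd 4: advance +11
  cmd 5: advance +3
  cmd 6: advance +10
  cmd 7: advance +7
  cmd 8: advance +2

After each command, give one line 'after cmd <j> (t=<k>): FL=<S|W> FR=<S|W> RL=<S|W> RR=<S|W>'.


after cmd 1 (t=9): FL=S FR=W RL=S RR=S
after cmd 2 (t=20): FL=S FR=S RL=S RR=S
after cmd 3 (t=23): FL=S FR=W RL=S RR=W
after cmd 4 (t=34): FL=S FR=W RL=S RR=W
after cmd 5 (t=37): FL=S FR=S RL=W RR=S
after cmd 6 (t=47): FL=S FR=W RL=S RR=W
after cmd 7 (t=54): FL=W FR=S RL=S RR=S
after cmd 8 (t=56): FL=S FR=S RL=S RR=S

start t=4: FL=S FR=S RL=S RR=S
cmd 1: advance +5 → t=9, phase=(1,9,5,8) → FL=S FR=W RL=S RR=S
cmd 2: advance +11 → t=20, phase=(0,8,4,7) → FL=S FR=S RL=S RR=S
cmd 3: advance +3 → t=23, phase=(3,11,7,10) → FL=S FR=W RL=S RR=W
cmd 4: advance +11 → t=34, phase=(2,10,6,9) → FL=S FR=W RL=S RR=W
cmd 5: advance +3 → t=37, phase=(5,1,9,0) → FL=S FR=S RL=W RR=S
cmd 6: advance +10 → t=47, phase=(3,11,7,10) → FL=S FR=W RL=S RR=W
cmd 7: advance +7 → t=54, phase=(10,6,2,5) → FL=W FR=S RL=S RR=S
cmd 8: advance +2 → t=56, phase=(0,8,4,7) → FL=S FR=S RL=S RR=S


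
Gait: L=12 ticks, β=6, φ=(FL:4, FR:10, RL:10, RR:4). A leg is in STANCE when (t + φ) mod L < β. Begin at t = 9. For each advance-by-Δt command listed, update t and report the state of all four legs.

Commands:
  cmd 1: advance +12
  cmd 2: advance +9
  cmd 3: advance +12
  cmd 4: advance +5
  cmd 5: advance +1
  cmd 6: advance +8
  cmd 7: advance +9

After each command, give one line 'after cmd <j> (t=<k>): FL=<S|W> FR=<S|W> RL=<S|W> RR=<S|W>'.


start t=9: FL=S FR=W RL=W RR=S
cmd 1: advance +12 → t=21, phase=(1,7,7,1) → FL=S FR=W RL=W RR=S
cmd 2: advance +9 → t=30, phase=(10,4,4,10) → FL=W FR=S RL=S RR=W
cmd 3: advance +12 → t=42, phase=(10,4,4,10) → FL=W FR=S RL=S RR=W
cmd 4: advance +5 → t=47, phase=(3,9,9,3) → FL=S FR=W RL=W RR=S
cmd 5: advance +1 → t=48, phase=(4,10,10,4) → FL=S FR=W RL=W RR=S
cmd 6: advance +8 → t=56, phase=(0,6,6,0) → FL=S FR=W RL=W RR=S
cmd 7: advance +9 → t=65, phase=(9,3,3,9) → FL=W FR=S RL=S RR=W

after cmd 1 (t=21): FL=S FR=W RL=W RR=S
after cmd 2 (t=30): FL=W FR=S RL=S RR=W
after cmd 3 (t=42): FL=W FR=S RL=S RR=W
after cmd 4 (t=47): FL=S FR=W RL=W RR=S
after cmd 5 (t=48): FL=S FR=W RL=W RR=S
after cmd 6 (t=56): FL=S FR=W RL=W RR=S
after cmd 7 (t=65): FL=W FR=S RL=S RR=W


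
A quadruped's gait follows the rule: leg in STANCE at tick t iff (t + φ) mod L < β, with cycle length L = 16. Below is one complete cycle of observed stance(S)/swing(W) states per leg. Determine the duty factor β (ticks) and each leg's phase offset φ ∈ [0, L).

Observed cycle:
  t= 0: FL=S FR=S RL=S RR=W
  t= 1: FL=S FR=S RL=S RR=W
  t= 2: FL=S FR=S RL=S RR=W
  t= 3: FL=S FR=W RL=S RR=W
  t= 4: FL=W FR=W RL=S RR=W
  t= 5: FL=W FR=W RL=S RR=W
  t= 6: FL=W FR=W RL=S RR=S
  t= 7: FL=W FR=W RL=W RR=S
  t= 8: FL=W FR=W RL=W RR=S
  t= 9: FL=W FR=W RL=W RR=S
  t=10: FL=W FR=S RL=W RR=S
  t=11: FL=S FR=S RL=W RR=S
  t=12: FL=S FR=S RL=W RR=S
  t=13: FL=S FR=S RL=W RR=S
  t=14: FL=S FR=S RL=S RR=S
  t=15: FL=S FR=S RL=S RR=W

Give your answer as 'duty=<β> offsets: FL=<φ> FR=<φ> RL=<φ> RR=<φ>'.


duty β = stance ticks per leg = 9
FL: stance ticks = 9; W→S at t=11 → φ=5
FR: stance ticks = 9; W→S at t=10 → φ=6
RL: stance ticks = 9; W→S at t=14 → φ=2
RR: stance ticks = 9; W→S at t=6 → φ=10

duty=9 offsets: FL=5 FR=6 RL=2 RR=10


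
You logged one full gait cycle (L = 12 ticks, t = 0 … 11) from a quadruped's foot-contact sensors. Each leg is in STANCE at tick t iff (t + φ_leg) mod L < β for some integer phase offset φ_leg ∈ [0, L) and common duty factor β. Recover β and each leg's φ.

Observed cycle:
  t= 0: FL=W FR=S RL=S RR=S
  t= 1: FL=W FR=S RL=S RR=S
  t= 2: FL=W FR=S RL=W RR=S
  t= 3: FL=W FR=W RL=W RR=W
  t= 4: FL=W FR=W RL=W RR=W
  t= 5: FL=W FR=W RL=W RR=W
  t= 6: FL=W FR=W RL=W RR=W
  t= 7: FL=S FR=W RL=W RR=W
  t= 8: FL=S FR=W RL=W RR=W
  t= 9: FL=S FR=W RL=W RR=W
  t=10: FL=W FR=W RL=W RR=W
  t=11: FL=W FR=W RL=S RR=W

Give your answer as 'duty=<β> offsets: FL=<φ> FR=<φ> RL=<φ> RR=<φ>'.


duty β = stance ticks per leg = 3
FL: stance ticks = 3; W→S at t=7 → φ=5
FR: stance ticks = 3; W→S at t=0 → φ=0
RL: stance ticks = 3; W→S at t=11 → φ=1
RR: stance ticks = 3; W→S at t=0 → φ=0

duty=3 offsets: FL=5 FR=0 RL=1 RR=0


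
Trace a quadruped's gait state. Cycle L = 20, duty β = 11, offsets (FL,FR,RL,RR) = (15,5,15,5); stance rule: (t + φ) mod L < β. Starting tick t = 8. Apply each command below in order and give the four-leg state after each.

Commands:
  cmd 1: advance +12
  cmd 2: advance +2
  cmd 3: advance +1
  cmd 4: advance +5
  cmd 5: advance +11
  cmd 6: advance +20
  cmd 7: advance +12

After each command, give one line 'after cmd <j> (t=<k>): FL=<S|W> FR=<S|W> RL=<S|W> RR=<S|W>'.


after cmd 1 (t=20): FL=W FR=S RL=W RR=S
after cmd 2 (t=22): FL=W FR=S RL=W RR=S
after cmd 3 (t=23): FL=W FR=S RL=W RR=S
after cmd 4 (t=28): FL=S FR=W RL=S RR=W
after cmd 5 (t=39): FL=W FR=S RL=W RR=S
after cmd 6 (t=59): FL=W FR=S RL=W RR=S
after cmd 7 (t=71): FL=S FR=W RL=S RR=W

start t=8: FL=S FR=W RL=S RR=W
cmd 1: advance +12 → t=20, phase=(15,5,15,5) → FL=W FR=S RL=W RR=S
cmd 2: advance +2 → t=22, phase=(17,7,17,7) → FL=W FR=S RL=W RR=S
cmd 3: advance +1 → t=23, phase=(18,8,18,8) → FL=W FR=S RL=W RR=S
cmd 4: advance +5 → t=28, phase=(3,13,3,13) → FL=S FR=W RL=S RR=W
cmd 5: advance +11 → t=39, phase=(14,4,14,4) → FL=W FR=S RL=W RR=S
cmd 6: advance +20 → t=59, phase=(14,4,14,4) → FL=W FR=S RL=W RR=S
cmd 7: advance +12 → t=71, phase=(6,16,6,16) → FL=S FR=W RL=S RR=W


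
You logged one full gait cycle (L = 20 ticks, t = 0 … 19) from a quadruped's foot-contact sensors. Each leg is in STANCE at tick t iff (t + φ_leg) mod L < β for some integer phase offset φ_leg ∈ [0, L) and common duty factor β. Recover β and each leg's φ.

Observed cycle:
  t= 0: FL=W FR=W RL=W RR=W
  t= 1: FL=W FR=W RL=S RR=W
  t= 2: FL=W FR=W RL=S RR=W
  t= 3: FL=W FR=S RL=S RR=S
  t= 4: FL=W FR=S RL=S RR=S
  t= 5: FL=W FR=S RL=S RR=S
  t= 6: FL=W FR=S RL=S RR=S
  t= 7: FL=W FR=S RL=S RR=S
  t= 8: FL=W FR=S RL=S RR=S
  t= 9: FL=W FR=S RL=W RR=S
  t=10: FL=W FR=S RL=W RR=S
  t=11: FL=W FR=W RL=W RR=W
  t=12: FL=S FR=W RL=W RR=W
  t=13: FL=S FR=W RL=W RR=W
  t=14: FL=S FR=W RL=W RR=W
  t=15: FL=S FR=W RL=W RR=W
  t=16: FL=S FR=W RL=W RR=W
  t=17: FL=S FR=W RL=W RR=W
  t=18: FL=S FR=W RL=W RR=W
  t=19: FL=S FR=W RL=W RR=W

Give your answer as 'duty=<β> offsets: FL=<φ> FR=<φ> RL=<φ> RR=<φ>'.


duty=8 offsets: FL=8 FR=17 RL=19 RR=17

duty β = stance ticks per leg = 8
FL: stance ticks = 8; W→S at t=12 → φ=8
FR: stance ticks = 8; W→S at t=3 → φ=17
RL: stance ticks = 8; W→S at t=1 → φ=19
RR: stance ticks = 8; W→S at t=3 → φ=17


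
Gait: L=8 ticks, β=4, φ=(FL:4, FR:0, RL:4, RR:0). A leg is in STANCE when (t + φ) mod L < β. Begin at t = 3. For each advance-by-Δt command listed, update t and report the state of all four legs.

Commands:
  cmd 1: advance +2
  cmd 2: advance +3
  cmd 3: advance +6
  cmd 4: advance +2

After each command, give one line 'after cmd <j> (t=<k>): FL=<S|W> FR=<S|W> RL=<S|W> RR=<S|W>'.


after cmd 1 (t=5): FL=S FR=W RL=S RR=W
after cmd 2 (t=8): FL=W FR=S RL=W RR=S
after cmd 3 (t=14): FL=S FR=W RL=S RR=W
after cmd 4 (t=16): FL=W FR=S RL=W RR=S

start t=3: FL=W FR=S RL=W RR=S
cmd 1: advance +2 → t=5, phase=(1,5,1,5) → FL=S FR=W RL=S RR=W
cmd 2: advance +3 → t=8, phase=(4,0,4,0) → FL=W FR=S RL=W RR=S
cmd 3: advance +6 → t=14, phase=(2,6,2,6) → FL=S FR=W RL=S RR=W
cmd 4: advance +2 → t=16, phase=(4,0,4,0) → FL=W FR=S RL=W RR=S


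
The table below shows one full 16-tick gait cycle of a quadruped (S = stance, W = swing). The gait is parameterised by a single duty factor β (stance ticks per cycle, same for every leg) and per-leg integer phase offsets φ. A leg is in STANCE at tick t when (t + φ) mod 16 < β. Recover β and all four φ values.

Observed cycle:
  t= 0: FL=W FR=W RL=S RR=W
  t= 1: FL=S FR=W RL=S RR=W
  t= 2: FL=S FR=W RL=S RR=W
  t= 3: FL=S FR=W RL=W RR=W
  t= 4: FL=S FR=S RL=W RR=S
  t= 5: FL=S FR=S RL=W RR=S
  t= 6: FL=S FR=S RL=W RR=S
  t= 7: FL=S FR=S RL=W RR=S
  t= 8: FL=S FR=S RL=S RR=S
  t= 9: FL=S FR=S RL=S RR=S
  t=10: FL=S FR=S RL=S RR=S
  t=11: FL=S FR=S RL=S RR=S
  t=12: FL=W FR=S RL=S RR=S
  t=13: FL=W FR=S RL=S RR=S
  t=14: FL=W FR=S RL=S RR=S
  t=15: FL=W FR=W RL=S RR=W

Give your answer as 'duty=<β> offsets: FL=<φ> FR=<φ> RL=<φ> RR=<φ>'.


duty β = stance ticks per leg = 11
FL: stance ticks = 11; W→S at t=1 → φ=15
FR: stance ticks = 11; W→S at t=4 → φ=12
RL: stance ticks = 11; W→S at t=8 → φ=8
RR: stance ticks = 11; W→S at t=4 → φ=12

duty=11 offsets: FL=15 FR=12 RL=8 RR=12


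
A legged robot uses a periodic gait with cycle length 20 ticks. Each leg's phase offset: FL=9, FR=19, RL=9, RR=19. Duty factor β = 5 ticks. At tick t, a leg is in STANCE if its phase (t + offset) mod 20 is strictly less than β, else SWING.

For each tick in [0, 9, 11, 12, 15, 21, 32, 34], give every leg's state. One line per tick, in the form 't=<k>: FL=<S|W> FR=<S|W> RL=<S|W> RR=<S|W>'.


t=0: phase=(9,19,9,19) vs β=5 → FL=W FR=W RL=W RR=W
t=9: phase=(18,8,18,8) vs β=5 → FL=W FR=W RL=W RR=W
t=11: phase=(0,10,0,10) vs β=5 → FL=S FR=W RL=S RR=W
t=12: phase=(1,11,1,11) vs β=5 → FL=S FR=W RL=S RR=W
t=15: phase=(4,14,4,14) vs β=5 → FL=S FR=W RL=S RR=W
t=21: phase=(10,0,10,0) vs β=5 → FL=W FR=S RL=W RR=S
t=32: phase=(1,11,1,11) vs β=5 → FL=S FR=W RL=S RR=W
t=34: phase=(3,13,3,13) vs β=5 → FL=S FR=W RL=S RR=W

t=0: FL=W FR=W RL=W RR=W
t=9: FL=W FR=W RL=W RR=W
t=11: FL=S FR=W RL=S RR=W
t=12: FL=S FR=W RL=S RR=W
t=15: FL=S FR=W RL=S RR=W
t=21: FL=W FR=S RL=W RR=S
t=32: FL=S FR=W RL=S RR=W
t=34: FL=S FR=W RL=S RR=W


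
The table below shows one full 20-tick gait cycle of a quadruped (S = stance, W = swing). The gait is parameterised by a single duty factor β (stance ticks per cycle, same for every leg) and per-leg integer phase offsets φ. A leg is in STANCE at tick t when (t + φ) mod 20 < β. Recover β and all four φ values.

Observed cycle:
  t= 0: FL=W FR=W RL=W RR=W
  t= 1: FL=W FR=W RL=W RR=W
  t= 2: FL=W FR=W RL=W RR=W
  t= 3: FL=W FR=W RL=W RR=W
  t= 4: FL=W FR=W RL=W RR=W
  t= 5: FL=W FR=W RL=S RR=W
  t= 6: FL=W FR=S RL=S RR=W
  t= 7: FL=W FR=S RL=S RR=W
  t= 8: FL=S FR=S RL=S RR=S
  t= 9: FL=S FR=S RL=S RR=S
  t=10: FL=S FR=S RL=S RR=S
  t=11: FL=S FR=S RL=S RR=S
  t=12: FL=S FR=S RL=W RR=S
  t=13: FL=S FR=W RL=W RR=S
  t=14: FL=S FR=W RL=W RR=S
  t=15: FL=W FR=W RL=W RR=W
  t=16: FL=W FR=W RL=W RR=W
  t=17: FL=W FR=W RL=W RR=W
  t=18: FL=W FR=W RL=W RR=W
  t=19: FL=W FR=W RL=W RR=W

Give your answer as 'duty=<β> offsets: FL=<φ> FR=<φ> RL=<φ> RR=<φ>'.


duty β = stance ticks per leg = 7
FL: stance ticks = 7; W→S at t=8 → φ=12
FR: stance ticks = 7; W→S at t=6 → φ=14
RL: stance ticks = 7; W→S at t=5 → φ=15
RR: stance ticks = 7; W→S at t=8 → φ=12

duty=7 offsets: FL=12 FR=14 RL=15 RR=12


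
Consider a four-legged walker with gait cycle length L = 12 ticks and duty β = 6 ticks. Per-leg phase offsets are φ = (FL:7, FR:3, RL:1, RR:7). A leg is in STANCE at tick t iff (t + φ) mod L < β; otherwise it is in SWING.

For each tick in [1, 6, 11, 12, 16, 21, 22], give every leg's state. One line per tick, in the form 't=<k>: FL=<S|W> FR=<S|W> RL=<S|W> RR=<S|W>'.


t=1: FL=W FR=S RL=S RR=W
t=6: FL=S FR=W RL=W RR=S
t=11: FL=W FR=S RL=S RR=W
t=12: FL=W FR=S RL=S RR=W
t=16: FL=W FR=W RL=S RR=W
t=21: FL=S FR=S RL=W RR=S
t=22: FL=S FR=S RL=W RR=S

t=1: phase=(8,4,2,8) vs β=6 → FL=W FR=S RL=S RR=W
t=6: phase=(1,9,7,1) vs β=6 → FL=S FR=W RL=W RR=S
t=11: phase=(6,2,0,6) vs β=6 → FL=W FR=S RL=S RR=W
t=12: phase=(7,3,1,7) vs β=6 → FL=W FR=S RL=S RR=W
t=16: phase=(11,7,5,11) vs β=6 → FL=W FR=W RL=S RR=W
t=21: phase=(4,0,10,4) vs β=6 → FL=S FR=S RL=W RR=S
t=22: phase=(5,1,11,5) vs β=6 → FL=S FR=S RL=W RR=S


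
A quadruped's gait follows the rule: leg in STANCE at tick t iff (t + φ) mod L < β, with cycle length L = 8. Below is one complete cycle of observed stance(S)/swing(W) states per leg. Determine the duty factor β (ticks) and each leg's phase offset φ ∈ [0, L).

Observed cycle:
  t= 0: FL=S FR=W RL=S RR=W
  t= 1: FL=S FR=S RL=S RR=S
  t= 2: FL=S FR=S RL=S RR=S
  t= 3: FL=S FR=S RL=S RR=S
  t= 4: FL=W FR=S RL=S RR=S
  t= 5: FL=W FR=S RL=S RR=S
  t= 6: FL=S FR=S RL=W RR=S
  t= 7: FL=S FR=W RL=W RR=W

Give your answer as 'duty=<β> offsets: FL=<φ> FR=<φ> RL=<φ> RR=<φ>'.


duty=6 offsets: FL=2 FR=7 RL=0 RR=7

duty β = stance ticks per leg = 6
FL: stance ticks = 6; W→S at t=6 → φ=2
FR: stance ticks = 6; W→S at t=1 → φ=7
RL: stance ticks = 6; W→S at t=0 → φ=0
RR: stance ticks = 6; W→S at t=1 → φ=7


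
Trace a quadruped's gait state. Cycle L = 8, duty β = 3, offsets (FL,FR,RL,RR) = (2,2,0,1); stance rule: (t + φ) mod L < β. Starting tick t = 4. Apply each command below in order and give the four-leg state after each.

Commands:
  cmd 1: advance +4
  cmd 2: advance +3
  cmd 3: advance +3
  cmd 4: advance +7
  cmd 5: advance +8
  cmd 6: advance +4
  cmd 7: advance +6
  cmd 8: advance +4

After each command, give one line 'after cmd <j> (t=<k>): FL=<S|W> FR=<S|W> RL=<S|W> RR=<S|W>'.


start t=4: FL=W FR=W RL=W RR=W
cmd 1: advance +4 → t=8, phase=(2,2,0,1) → FL=S FR=S RL=S RR=S
cmd 2: advance +3 → t=11, phase=(5,5,3,4) → FL=W FR=W RL=W RR=W
cmd 3: advance +3 → t=14, phase=(0,0,6,7) → FL=S FR=S RL=W RR=W
cmd 4: advance +7 → t=21, phase=(7,7,5,6) → FL=W FR=W RL=W RR=W
cmd 5: advance +8 → t=29, phase=(7,7,5,6) → FL=W FR=W RL=W RR=W
cmd 6: advance +4 → t=33, phase=(3,3,1,2) → FL=W FR=W RL=S RR=S
cmd 7: advance +6 → t=39, phase=(1,1,7,0) → FL=S FR=S RL=W RR=S
cmd 8: advance +4 → t=43, phase=(5,5,3,4) → FL=W FR=W RL=W RR=W

after cmd 1 (t=8): FL=S FR=S RL=S RR=S
after cmd 2 (t=11): FL=W FR=W RL=W RR=W
after cmd 3 (t=14): FL=S FR=S RL=W RR=W
after cmd 4 (t=21): FL=W FR=W RL=W RR=W
after cmd 5 (t=29): FL=W FR=W RL=W RR=W
after cmd 6 (t=33): FL=W FR=W RL=S RR=S
after cmd 7 (t=39): FL=S FR=S RL=W RR=S
after cmd 8 (t=43): FL=W FR=W RL=W RR=W


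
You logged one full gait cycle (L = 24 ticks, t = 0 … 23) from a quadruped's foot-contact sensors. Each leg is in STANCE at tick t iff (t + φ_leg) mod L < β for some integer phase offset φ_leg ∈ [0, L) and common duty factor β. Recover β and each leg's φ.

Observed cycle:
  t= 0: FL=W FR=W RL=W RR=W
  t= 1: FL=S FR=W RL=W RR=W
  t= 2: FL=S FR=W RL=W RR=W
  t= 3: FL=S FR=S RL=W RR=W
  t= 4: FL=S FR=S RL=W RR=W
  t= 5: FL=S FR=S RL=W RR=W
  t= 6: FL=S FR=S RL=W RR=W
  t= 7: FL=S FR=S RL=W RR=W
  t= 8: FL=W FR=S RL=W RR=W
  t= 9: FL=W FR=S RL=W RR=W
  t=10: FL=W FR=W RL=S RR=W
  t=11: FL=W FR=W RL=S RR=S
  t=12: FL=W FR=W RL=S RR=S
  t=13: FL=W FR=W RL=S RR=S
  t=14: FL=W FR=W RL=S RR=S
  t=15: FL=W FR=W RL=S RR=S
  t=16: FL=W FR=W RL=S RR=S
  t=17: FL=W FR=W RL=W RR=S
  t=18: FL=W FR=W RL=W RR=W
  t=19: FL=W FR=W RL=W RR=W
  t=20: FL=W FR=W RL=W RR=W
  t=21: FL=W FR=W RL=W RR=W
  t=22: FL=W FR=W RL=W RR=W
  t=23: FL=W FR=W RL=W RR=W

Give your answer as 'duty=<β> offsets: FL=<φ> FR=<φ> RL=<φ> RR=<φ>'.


duty=7 offsets: FL=23 FR=21 RL=14 RR=13

duty β = stance ticks per leg = 7
FL: stance ticks = 7; W→S at t=1 → φ=23
FR: stance ticks = 7; W→S at t=3 → φ=21
RL: stance ticks = 7; W→S at t=10 → φ=14
RR: stance ticks = 7; W→S at t=11 → φ=13


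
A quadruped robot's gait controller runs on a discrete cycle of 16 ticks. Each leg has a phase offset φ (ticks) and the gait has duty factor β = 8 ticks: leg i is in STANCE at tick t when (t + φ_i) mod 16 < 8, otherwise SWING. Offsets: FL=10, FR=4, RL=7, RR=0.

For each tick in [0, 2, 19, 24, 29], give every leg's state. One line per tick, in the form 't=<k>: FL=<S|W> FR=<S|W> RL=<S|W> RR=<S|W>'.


t=0: FL=W FR=S RL=S RR=S
t=2: FL=W FR=S RL=W RR=S
t=19: FL=W FR=S RL=W RR=S
t=24: FL=S FR=W RL=W RR=W
t=29: FL=S FR=S RL=S RR=W

t=0: phase=(10,4,7,0) vs β=8 → FL=W FR=S RL=S RR=S
t=2: phase=(12,6,9,2) vs β=8 → FL=W FR=S RL=W RR=S
t=19: phase=(13,7,10,3) vs β=8 → FL=W FR=S RL=W RR=S
t=24: phase=(2,12,15,8) vs β=8 → FL=S FR=W RL=W RR=W
t=29: phase=(7,1,4,13) vs β=8 → FL=S FR=S RL=S RR=W


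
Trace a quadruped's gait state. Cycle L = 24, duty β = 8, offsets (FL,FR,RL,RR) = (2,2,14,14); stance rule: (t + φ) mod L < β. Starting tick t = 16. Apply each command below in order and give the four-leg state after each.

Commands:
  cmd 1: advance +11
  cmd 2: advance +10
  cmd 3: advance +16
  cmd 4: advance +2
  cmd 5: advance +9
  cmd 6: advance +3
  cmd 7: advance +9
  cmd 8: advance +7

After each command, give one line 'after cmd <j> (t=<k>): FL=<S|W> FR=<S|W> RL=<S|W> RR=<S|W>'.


start t=16: FL=W FR=W RL=S RR=S
cmd 1: advance +11 → t=27, phase=(5,5,17,17) → FL=S FR=S RL=W RR=W
cmd 2: advance +10 → t=37, phase=(15,15,3,3) → FL=W FR=W RL=S RR=S
cmd 3: advance +16 → t=53, phase=(7,7,19,19) → FL=S FR=S RL=W RR=W
cmd 4: advance +2 → t=55, phase=(9,9,21,21) → FL=W FR=W RL=W RR=W
cmd 5: advance +9 → t=64, phase=(18,18,6,6) → FL=W FR=W RL=S RR=S
cmd 6: advance +3 → t=67, phase=(21,21,9,9) → FL=W FR=W RL=W RR=W
cmd 7: advance +9 → t=76, phase=(6,6,18,18) → FL=S FR=S RL=W RR=W
cmd 8: advance +7 → t=83, phase=(13,13,1,1) → FL=W FR=W RL=S RR=S

after cmd 1 (t=27): FL=S FR=S RL=W RR=W
after cmd 2 (t=37): FL=W FR=W RL=S RR=S
after cmd 3 (t=53): FL=S FR=S RL=W RR=W
after cmd 4 (t=55): FL=W FR=W RL=W RR=W
after cmd 5 (t=64): FL=W FR=W RL=S RR=S
after cmd 6 (t=67): FL=W FR=W RL=W RR=W
after cmd 7 (t=76): FL=S FR=S RL=W RR=W
after cmd 8 (t=83): FL=W FR=W RL=S RR=S
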